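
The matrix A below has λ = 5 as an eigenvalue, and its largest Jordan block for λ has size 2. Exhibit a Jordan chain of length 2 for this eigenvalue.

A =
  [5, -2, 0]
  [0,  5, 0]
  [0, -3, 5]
A Jordan chain for λ = 5 of length 2:
v_1 = (-2, 0, -3)ᵀ
v_2 = (0, 1, 0)ᵀ

Let N = A − (5)·I. We want v_2 with N^2 v_2 = 0 but N^1 v_2 ≠ 0; then v_{j-1} := N · v_j for j = 2, …, 2.

Pick v_2 = (0, 1, 0)ᵀ.
Then v_1 = N · v_2 = (-2, 0, -3)ᵀ.

Sanity check: (A − (5)·I) v_1 = (0, 0, 0)ᵀ = 0. ✓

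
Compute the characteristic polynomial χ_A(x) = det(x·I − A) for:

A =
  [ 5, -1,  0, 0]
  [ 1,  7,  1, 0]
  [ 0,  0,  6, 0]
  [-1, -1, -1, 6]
x^4 - 24*x^3 + 216*x^2 - 864*x + 1296

Expanding det(x·I − A) (e.g. by cofactor expansion or by noting that A is similar to its Jordan form J, which has the same characteristic polynomial as A) gives
  χ_A(x) = x^4 - 24*x^3 + 216*x^2 - 864*x + 1296
which factors as (x - 6)^4. The eigenvalues (with algebraic multiplicities) are λ = 6 with multiplicity 4.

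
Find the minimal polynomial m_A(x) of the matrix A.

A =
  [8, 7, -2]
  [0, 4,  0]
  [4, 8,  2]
x^3 - 14*x^2 + 64*x - 96

The characteristic polynomial is χ_A(x) = (x - 6)*(x - 4)^2, so the eigenvalues are known. The minimal polynomial is
  m_A(x) = Π_λ (x − λ)^{k_λ}
where k_λ is the size of the *largest* Jordan block for λ (equivalently, the smallest k with (A − λI)^k v = 0 for every generalised eigenvector v of λ).

  λ = 4: largest Jordan block has size 2, contributing (x − 4)^2
  λ = 6: largest Jordan block has size 1, contributing (x − 6)

So m_A(x) = (x - 6)*(x - 4)^2 = x^3 - 14*x^2 + 64*x - 96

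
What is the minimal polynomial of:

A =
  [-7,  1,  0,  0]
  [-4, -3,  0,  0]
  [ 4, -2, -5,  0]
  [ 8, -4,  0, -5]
x^2 + 10*x + 25

The characteristic polynomial is χ_A(x) = (x + 5)^4, so the eigenvalues are known. The minimal polynomial is
  m_A(x) = Π_λ (x − λ)^{k_λ}
where k_λ is the size of the *largest* Jordan block for λ (equivalently, the smallest k with (A − λI)^k v = 0 for every generalised eigenvector v of λ).

  λ = -5: largest Jordan block has size 2, contributing (x + 5)^2

So m_A(x) = (x + 5)^2 = x^2 + 10*x + 25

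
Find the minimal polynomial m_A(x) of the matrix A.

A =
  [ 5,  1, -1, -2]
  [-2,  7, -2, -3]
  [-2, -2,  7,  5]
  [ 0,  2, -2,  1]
x^2 - 10*x + 25

The characteristic polynomial is χ_A(x) = (x - 5)^4, so the eigenvalues are known. The minimal polynomial is
  m_A(x) = Π_λ (x − λ)^{k_λ}
where k_λ is the size of the *largest* Jordan block for λ (equivalently, the smallest k with (A − λI)^k v = 0 for every generalised eigenvector v of λ).

  λ = 5: largest Jordan block has size 2, contributing (x − 5)^2

So m_A(x) = (x - 5)^2 = x^2 - 10*x + 25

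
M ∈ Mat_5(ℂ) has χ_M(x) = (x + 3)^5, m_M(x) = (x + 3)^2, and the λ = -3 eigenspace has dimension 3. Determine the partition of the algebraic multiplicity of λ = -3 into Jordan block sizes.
Block sizes for λ = -3: [2, 2, 1]

Step 1 — from the characteristic polynomial, algebraic multiplicity of λ = -3 is 5. From dim ker(M − (-3)·I) = 3, there are exactly 3 Jordan blocks for λ = -3.
Step 2 — from the minimal polynomial, the factor (x + 3)^2 tells us the largest block for λ = -3 has size 2.
Step 3 — with total size 5, 3 blocks, and largest block 2, the block sizes (in nonincreasing order) are [2, 2, 1].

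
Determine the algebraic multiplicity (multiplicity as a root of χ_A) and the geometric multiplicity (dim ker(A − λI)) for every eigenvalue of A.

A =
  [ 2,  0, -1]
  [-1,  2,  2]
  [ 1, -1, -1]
λ = 1: alg = 3, geom = 1

Step 1 — factor the characteristic polynomial to read off the algebraic multiplicities:
  χ_A(x) = (x - 1)^3

Step 2 — compute geometric multiplicities via the rank-nullity identity g(λ) = n − rank(A − λI):
  rank(A − (1)·I) = 2, so dim ker(A − (1)·I) = n − 2 = 1

Summary:
  λ = 1: algebraic multiplicity = 3, geometric multiplicity = 1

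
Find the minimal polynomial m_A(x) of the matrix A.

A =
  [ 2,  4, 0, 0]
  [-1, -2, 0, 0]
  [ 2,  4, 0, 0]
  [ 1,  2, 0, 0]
x^2

The characteristic polynomial is χ_A(x) = x^4, so the eigenvalues are known. The minimal polynomial is
  m_A(x) = Π_λ (x − λ)^{k_λ}
where k_λ is the size of the *largest* Jordan block for λ (equivalently, the smallest k with (A − λI)^k v = 0 for every generalised eigenvector v of λ).

  λ = 0: largest Jordan block has size 2, contributing (x − 0)^2

So m_A(x) = x^2 = x^2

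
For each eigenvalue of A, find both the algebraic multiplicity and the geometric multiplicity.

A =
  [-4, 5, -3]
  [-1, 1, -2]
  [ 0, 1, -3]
λ = -2: alg = 3, geom = 1

Step 1 — factor the characteristic polynomial to read off the algebraic multiplicities:
  χ_A(x) = (x + 2)^3

Step 2 — compute geometric multiplicities via the rank-nullity identity g(λ) = n − rank(A − λI):
  rank(A − (-2)·I) = 2, so dim ker(A − (-2)·I) = n − 2 = 1

Summary:
  λ = -2: algebraic multiplicity = 3, geometric multiplicity = 1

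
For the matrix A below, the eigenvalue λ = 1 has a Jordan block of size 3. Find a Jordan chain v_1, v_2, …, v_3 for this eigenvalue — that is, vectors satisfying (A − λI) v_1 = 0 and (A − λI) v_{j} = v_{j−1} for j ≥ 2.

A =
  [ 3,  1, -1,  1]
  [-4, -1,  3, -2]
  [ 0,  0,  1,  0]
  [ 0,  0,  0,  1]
A Jordan chain for λ = 1 of length 3:
v_1 = (1, -2, 0, 0)ᵀ
v_2 = (-1, 3, 0, 0)ᵀ
v_3 = (0, 0, 1, 0)ᵀ

Let N = A − (1)·I. We want v_3 with N^3 v_3 = 0 but N^2 v_3 ≠ 0; then v_{j-1} := N · v_j for j = 3, …, 2.

Pick v_3 = (0, 0, 1, 0)ᵀ.
Then v_2 = N · v_3 = (-1, 3, 0, 0)ᵀ.
Then v_1 = N · v_2 = (1, -2, 0, 0)ᵀ.

Sanity check: (A − (1)·I) v_1 = (0, 0, 0, 0)ᵀ = 0. ✓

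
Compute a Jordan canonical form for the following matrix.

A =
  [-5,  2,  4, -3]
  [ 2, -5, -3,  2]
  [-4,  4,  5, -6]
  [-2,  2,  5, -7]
J_3(-3) ⊕ J_1(-3)

The characteristic polynomial is
  det(x·I − A) = x^4 + 12*x^3 + 54*x^2 + 108*x + 81 = (x + 3)^4

Eigenvalues and multiplicities (the geometric multiplicity of λ is n − rank(A − λI), which equals the number of Jordan blocks for λ):
  λ = -3: algebraic multiplicity = 4, geometric multiplicity = 2

Determining the block sizes for each eigenvalue:
  λ = -3: with am = 4 and gm = 2, the partition is not yet determined (e.g. several partitions of 4 into 2 parts exist). Let N = A − (-3)·I. Computing rank(N^1) = 2, rank(N^2) = 1, rank(N^3) = 0; the number of blocks of size ≥ j is rank(N^{j−1}) − rank(N^j), giving [2, 1, 1]. So we have 1 block(s) of size 3, 1 block(s) of size 1 → block sizes [3, 1]

Assembling the blocks gives a Jordan form
J =
  [-3,  1,  0,  0]
  [ 0, -3,  1,  0]
  [ 0,  0, -3,  0]
  [ 0,  0,  0, -3]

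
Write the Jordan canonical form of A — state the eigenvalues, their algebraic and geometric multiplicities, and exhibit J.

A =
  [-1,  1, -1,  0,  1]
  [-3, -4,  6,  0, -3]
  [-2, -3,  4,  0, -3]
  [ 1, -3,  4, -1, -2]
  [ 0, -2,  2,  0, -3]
J_3(-1) ⊕ J_2(-1)

The characteristic polynomial is
  det(x·I − A) = x^5 + 5*x^4 + 10*x^3 + 10*x^2 + 5*x + 1 = (x + 1)^5

Eigenvalues and multiplicities (the geometric multiplicity of λ is n − rank(A − λI), which equals the number of Jordan blocks for λ):
  λ = -1: algebraic multiplicity = 5, geometric multiplicity = 2

Determining the block sizes for each eigenvalue:
  λ = -1: with am = 5 and gm = 2, the partition is not yet determined (e.g. several partitions of 5 into 2 parts exist). Let N = A − (-1)·I. Computing rank(N^1) = 3, rank(N^2) = 1, rank(N^3) = 0; the number of blocks of size ≥ j is rank(N^{j−1}) − rank(N^j), giving [2, 2, 1]. So we have 1 block(s) of size 3, 1 block(s) of size 2 → block sizes [3, 2]

Assembling the blocks gives a Jordan form
J =
  [-1,  1,  0,  0,  0]
  [ 0, -1,  1,  0,  0]
  [ 0,  0, -1,  0,  0]
  [ 0,  0,  0, -1,  1]
  [ 0,  0,  0,  0, -1]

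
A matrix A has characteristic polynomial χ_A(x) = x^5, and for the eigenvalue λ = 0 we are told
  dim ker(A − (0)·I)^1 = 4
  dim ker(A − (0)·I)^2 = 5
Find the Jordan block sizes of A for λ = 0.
Block sizes for λ = 0: [2, 1, 1, 1]

From the dimensions of kernels of powers, the number of Jordan blocks of size at least j is d_j − d_{j−1} where d_j = dim ker(N^j) (with d_0 = 0). Computing the differences gives [4, 1].
The number of blocks of size exactly k is (#blocks of size ≥ k) − (#blocks of size ≥ k + 1), so the partition is: 3 block(s) of size 1, 1 block(s) of size 2.
In nonincreasing order the block sizes are [2, 1, 1, 1].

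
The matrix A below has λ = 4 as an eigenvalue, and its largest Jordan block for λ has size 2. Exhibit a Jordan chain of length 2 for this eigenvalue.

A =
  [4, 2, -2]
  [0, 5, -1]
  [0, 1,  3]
A Jordan chain for λ = 4 of length 2:
v_1 = (2, 1, 1)ᵀ
v_2 = (0, 1, 0)ᵀ

Let N = A − (4)·I. We want v_2 with N^2 v_2 = 0 but N^1 v_2 ≠ 0; then v_{j-1} := N · v_j for j = 2, …, 2.

Pick v_2 = (0, 1, 0)ᵀ.
Then v_1 = N · v_2 = (2, 1, 1)ᵀ.

Sanity check: (A − (4)·I) v_1 = (0, 0, 0)ᵀ = 0. ✓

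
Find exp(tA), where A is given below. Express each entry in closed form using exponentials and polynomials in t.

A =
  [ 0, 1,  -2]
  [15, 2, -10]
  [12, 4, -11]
e^{tA} =
  [3*t*exp(-3*t) + exp(-3*t), t*exp(-3*t), -2*t*exp(-3*t)]
  [15*t*exp(-3*t), 5*t*exp(-3*t) + exp(-3*t), -10*t*exp(-3*t)]
  [12*t*exp(-3*t), 4*t*exp(-3*t), -8*t*exp(-3*t) + exp(-3*t)]

Strategy: write A = P · J · P⁻¹ where J is a Jordan canonical form, so e^{tA} = P · e^{tJ} · P⁻¹, and e^{tJ} can be computed block-by-block.

A has Jordan form
J =
  [-3,  1,  0]
  [ 0, -3,  0]
  [ 0,  0, -3]
(up to reordering of blocks).

Per-block formulas:
  For a 1×1 block at λ = -3: exp(t · [-3]) = [e^(-3t)].
  For a 2×2 Jordan block J_2(-3): exp(t · J_2(-3)) = e^(-3t)·(I + t·N), where N is the 2×2 nilpotent shift.

After assembling e^{tJ} and conjugating by P, we get:

e^{tA} =
  [3*t*exp(-3*t) + exp(-3*t), t*exp(-3*t), -2*t*exp(-3*t)]
  [15*t*exp(-3*t), 5*t*exp(-3*t) + exp(-3*t), -10*t*exp(-3*t)]
  [12*t*exp(-3*t), 4*t*exp(-3*t), -8*t*exp(-3*t) + exp(-3*t)]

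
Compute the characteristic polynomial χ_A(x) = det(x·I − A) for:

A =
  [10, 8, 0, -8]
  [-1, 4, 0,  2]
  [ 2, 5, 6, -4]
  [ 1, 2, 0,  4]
x^4 - 24*x^3 + 216*x^2 - 864*x + 1296

Expanding det(x·I − A) (e.g. by cofactor expansion or by noting that A is similar to its Jordan form J, which has the same characteristic polynomial as A) gives
  χ_A(x) = x^4 - 24*x^3 + 216*x^2 - 864*x + 1296
which factors as (x - 6)^4. The eigenvalues (with algebraic multiplicities) are λ = 6 with multiplicity 4.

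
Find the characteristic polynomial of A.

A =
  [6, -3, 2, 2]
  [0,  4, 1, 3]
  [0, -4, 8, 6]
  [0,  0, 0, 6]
x^4 - 24*x^3 + 216*x^2 - 864*x + 1296

Expanding det(x·I − A) (e.g. by cofactor expansion or by noting that A is similar to its Jordan form J, which has the same characteristic polynomial as A) gives
  χ_A(x) = x^4 - 24*x^3 + 216*x^2 - 864*x + 1296
which factors as (x - 6)^4. The eigenvalues (with algebraic multiplicities) are λ = 6 with multiplicity 4.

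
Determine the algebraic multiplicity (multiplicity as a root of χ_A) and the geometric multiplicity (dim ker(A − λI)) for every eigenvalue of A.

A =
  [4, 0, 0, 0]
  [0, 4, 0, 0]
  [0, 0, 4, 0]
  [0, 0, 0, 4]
λ = 4: alg = 4, geom = 4

Step 1 — factor the characteristic polynomial to read off the algebraic multiplicities:
  χ_A(x) = (x - 4)^4

Step 2 — compute geometric multiplicities via the rank-nullity identity g(λ) = n − rank(A − λI):
  rank(A − (4)·I) = 0, so dim ker(A − (4)·I) = n − 0 = 4

Summary:
  λ = 4: algebraic multiplicity = 4, geometric multiplicity = 4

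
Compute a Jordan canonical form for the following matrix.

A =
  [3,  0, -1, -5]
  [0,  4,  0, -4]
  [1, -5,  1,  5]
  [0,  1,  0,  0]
J_2(2) ⊕ J_2(2)

The characteristic polynomial is
  det(x·I − A) = x^4 - 8*x^3 + 24*x^2 - 32*x + 16 = (x - 2)^4

Eigenvalues and multiplicities (the geometric multiplicity of λ is n − rank(A − λI), which equals the number of Jordan blocks for λ):
  λ = 2: algebraic multiplicity = 4, geometric multiplicity = 2

Determining the block sizes for each eigenvalue:
  λ = 2: with am = 4 and gm = 2, the partition is not yet determined (e.g. several partitions of 4 into 2 parts exist). Let N = A − (2)·I. Computing rank(N^1) = 2, rank(N^2) = 0; the number of blocks of size ≥ j is rank(N^{j−1}) − rank(N^j), giving [2, 2]. So we have 2 block(s) of size 2 → block sizes [2, 2]

Assembling the blocks gives a Jordan form
J =
  [2, 1, 0, 0]
  [0, 2, 0, 0]
  [0, 0, 2, 1]
  [0, 0, 0, 2]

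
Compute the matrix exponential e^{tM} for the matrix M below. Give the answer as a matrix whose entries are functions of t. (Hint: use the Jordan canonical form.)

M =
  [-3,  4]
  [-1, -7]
e^{tM} =
  [2*t*exp(-5*t) + exp(-5*t), 4*t*exp(-5*t)]
  [-t*exp(-5*t), -2*t*exp(-5*t) + exp(-5*t)]

Strategy: write M = P · J · P⁻¹ where J is a Jordan canonical form, so e^{tM} = P · e^{tJ} · P⁻¹, and e^{tJ} can be computed block-by-block.

M has Jordan form
J =
  [-5,  1]
  [ 0, -5]
(up to reordering of blocks).

Per-block formulas:
  For a 2×2 Jordan block J_2(-5): exp(t · J_2(-5)) = e^(-5t)·(I + t·N), where N is the 2×2 nilpotent shift.

After assembling e^{tJ} and conjugating by P, we get:

e^{tM} =
  [2*t*exp(-5*t) + exp(-5*t), 4*t*exp(-5*t)]
  [-t*exp(-5*t), -2*t*exp(-5*t) + exp(-5*t)]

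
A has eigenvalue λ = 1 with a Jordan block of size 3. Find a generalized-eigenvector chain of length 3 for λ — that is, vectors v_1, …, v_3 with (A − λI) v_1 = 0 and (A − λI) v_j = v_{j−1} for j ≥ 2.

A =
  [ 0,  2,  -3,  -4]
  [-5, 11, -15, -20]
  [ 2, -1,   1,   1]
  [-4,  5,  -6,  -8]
A Jordan chain for λ = 1 of length 3:
v_1 = (1, 5, -1, 3)ᵀ
v_2 = (-1, -5, 2, -4)ᵀ
v_3 = (1, 0, 0, 0)ᵀ

Let N = A − (1)·I. We want v_3 with N^3 v_3 = 0 but N^2 v_3 ≠ 0; then v_{j-1} := N · v_j for j = 3, …, 2.

Pick v_3 = (1, 0, 0, 0)ᵀ.
Then v_2 = N · v_3 = (-1, -5, 2, -4)ᵀ.
Then v_1 = N · v_2 = (1, 5, -1, 3)ᵀ.

Sanity check: (A − (1)·I) v_1 = (0, 0, 0, 0)ᵀ = 0. ✓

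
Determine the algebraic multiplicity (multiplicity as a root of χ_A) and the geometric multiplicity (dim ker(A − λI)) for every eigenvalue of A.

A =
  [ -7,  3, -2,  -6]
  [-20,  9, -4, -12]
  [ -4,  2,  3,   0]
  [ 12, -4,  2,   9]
λ = 3: alg = 3, geom = 2; λ = 5: alg = 1, geom = 1

Step 1 — factor the characteristic polynomial to read off the algebraic multiplicities:
  χ_A(x) = (x - 5)*(x - 3)^3

Step 2 — compute geometric multiplicities via the rank-nullity identity g(λ) = n − rank(A − λI):
  rank(A − (3)·I) = 2, so dim ker(A − (3)·I) = n − 2 = 2
  rank(A − (5)·I) = 3, so dim ker(A − (5)·I) = n − 3 = 1

Summary:
  λ = 3: algebraic multiplicity = 3, geometric multiplicity = 2
  λ = 5: algebraic multiplicity = 1, geometric multiplicity = 1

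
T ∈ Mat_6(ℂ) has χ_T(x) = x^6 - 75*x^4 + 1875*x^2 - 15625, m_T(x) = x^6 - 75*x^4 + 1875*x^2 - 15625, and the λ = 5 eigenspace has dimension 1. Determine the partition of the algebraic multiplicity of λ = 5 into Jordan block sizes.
Block sizes for λ = 5: [3]

Step 1 — from the characteristic polynomial, algebraic multiplicity of λ = 5 is 3. From dim ker(T − (5)·I) = 1, there are exactly 1 Jordan blocks for λ = 5.
Step 2 — from the minimal polynomial, the factor (x − 5)^3 tells us the largest block for λ = 5 has size 3.
Step 3 — with total size 3, 1 blocks, and largest block 3, the block sizes (in nonincreasing order) are [3].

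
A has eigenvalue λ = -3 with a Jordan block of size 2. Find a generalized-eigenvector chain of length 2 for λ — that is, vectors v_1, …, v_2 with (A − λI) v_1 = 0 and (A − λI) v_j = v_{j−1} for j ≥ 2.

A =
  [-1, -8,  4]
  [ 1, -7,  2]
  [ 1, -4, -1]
A Jordan chain for λ = -3 of length 2:
v_1 = (2, 1, 1)ᵀ
v_2 = (1, 0, 0)ᵀ

Let N = A − (-3)·I. We want v_2 with N^2 v_2 = 0 but N^1 v_2 ≠ 0; then v_{j-1} := N · v_j for j = 2, …, 2.

Pick v_2 = (1, 0, 0)ᵀ.
Then v_1 = N · v_2 = (2, 1, 1)ᵀ.

Sanity check: (A − (-3)·I) v_1 = (0, 0, 0)ᵀ = 0. ✓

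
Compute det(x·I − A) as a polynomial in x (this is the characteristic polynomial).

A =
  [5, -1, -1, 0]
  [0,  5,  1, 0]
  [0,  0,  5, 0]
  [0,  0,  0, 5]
x^4 - 20*x^3 + 150*x^2 - 500*x + 625

Expanding det(x·I − A) (e.g. by cofactor expansion or by noting that A is similar to its Jordan form J, which has the same characteristic polynomial as A) gives
  χ_A(x) = x^4 - 20*x^3 + 150*x^2 - 500*x + 625
which factors as (x - 5)^4. The eigenvalues (with algebraic multiplicities) are λ = 5 with multiplicity 4.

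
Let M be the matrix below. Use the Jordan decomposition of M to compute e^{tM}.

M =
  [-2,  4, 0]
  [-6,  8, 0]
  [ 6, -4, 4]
e^{tM} =
  [-2*exp(4*t) + 3*exp(2*t), 2*exp(4*t) - 2*exp(2*t), 0]
  [-3*exp(4*t) + 3*exp(2*t), 3*exp(4*t) - 2*exp(2*t), 0]
  [3*exp(4*t) - 3*exp(2*t), -2*exp(4*t) + 2*exp(2*t), exp(4*t)]

Strategy: write M = P · J · P⁻¹ where J is a Jordan canonical form, so e^{tM} = P · e^{tJ} · P⁻¹, and e^{tJ} can be computed block-by-block.

M has Jordan form
J =
  [2, 0, 0]
  [0, 4, 0]
  [0, 0, 4]
(up to reordering of blocks).

Per-block formulas:
  For a 1×1 block at λ = 4: exp(t · [4]) = [e^(4t)].
  For a 1×1 block at λ = 2: exp(t · [2]) = [e^(2t)].

After assembling e^{tJ} and conjugating by P, we get:

e^{tM} =
  [-2*exp(4*t) + 3*exp(2*t), 2*exp(4*t) - 2*exp(2*t), 0]
  [-3*exp(4*t) + 3*exp(2*t), 3*exp(4*t) - 2*exp(2*t), 0]
  [3*exp(4*t) - 3*exp(2*t), -2*exp(4*t) + 2*exp(2*t), exp(4*t)]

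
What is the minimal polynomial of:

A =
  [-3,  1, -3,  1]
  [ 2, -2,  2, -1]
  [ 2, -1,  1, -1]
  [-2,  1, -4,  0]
x^3 + 3*x^2 + 3*x + 1

The characteristic polynomial is χ_A(x) = (x + 1)^4, so the eigenvalues are known. The minimal polynomial is
  m_A(x) = Π_λ (x − λ)^{k_λ}
where k_λ is the size of the *largest* Jordan block for λ (equivalently, the smallest k with (A − λI)^k v = 0 for every generalised eigenvector v of λ).

  λ = -1: largest Jordan block has size 3, contributing (x + 1)^3

So m_A(x) = (x + 1)^3 = x^3 + 3*x^2 + 3*x + 1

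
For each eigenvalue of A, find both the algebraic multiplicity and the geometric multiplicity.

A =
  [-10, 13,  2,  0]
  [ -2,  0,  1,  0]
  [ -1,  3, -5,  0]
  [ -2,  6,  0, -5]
λ = -5: alg = 4, geom = 2

Step 1 — factor the characteristic polynomial to read off the algebraic multiplicities:
  χ_A(x) = (x + 5)^4

Step 2 — compute geometric multiplicities via the rank-nullity identity g(λ) = n − rank(A − λI):
  rank(A − (-5)·I) = 2, so dim ker(A − (-5)·I) = n − 2 = 2

Summary:
  λ = -5: algebraic multiplicity = 4, geometric multiplicity = 2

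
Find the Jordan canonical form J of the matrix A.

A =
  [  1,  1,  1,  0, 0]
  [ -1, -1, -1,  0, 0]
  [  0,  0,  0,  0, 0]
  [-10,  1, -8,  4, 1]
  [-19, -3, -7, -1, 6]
J_2(0) ⊕ J_1(0) ⊕ J_2(5)

The characteristic polynomial is
  det(x·I − A) = x^5 - 10*x^4 + 25*x^3 = x^3*(x - 5)^2

Eigenvalues and multiplicities (the geometric multiplicity of λ is n − rank(A − λI), which equals the number of Jordan blocks for λ):
  λ = 0: algebraic multiplicity = 3, geometric multiplicity = 2
  λ = 5: algebraic multiplicity = 2, geometric multiplicity = 1

Determining the block sizes for each eigenvalue:
  λ = 0: 2 blocks summing to 3 forces exactly one block of size 2 and the rest size 1 → block sizes [2, 1]
  λ = 5: one block (gm = 1), so the single block has size am = 2 → block sizes [2]

Assembling the blocks gives a Jordan form
J =
  [0, 1, 0, 0, 0]
  [0, 0, 0, 0, 0]
  [0, 0, 0, 0, 0]
  [0, 0, 0, 5, 1]
  [0, 0, 0, 0, 5]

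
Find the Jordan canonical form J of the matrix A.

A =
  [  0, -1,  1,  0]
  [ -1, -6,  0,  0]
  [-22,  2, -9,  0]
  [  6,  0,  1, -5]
J_3(-5) ⊕ J_1(-5)

The characteristic polynomial is
  det(x·I − A) = x^4 + 20*x^3 + 150*x^2 + 500*x + 625 = (x + 5)^4

Eigenvalues and multiplicities (the geometric multiplicity of λ is n − rank(A − λI), which equals the number of Jordan blocks for λ):
  λ = -5: algebraic multiplicity = 4, geometric multiplicity = 2

Determining the block sizes for each eigenvalue:
  λ = -5: with am = 4 and gm = 2, the partition is not yet determined (e.g. several partitions of 4 into 2 parts exist). Let N = A − (-5)·I. Computing rank(N^1) = 2, rank(N^2) = 1, rank(N^3) = 0; the number of blocks of size ≥ j is rank(N^{j−1}) − rank(N^j), giving [2, 1, 1]. So we have 1 block(s) of size 3, 1 block(s) of size 1 → block sizes [3, 1]

Assembling the blocks gives a Jordan form
J =
  [-5,  1,  0,  0]
  [ 0, -5,  1,  0]
  [ 0,  0, -5,  0]
  [ 0,  0,  0, -5]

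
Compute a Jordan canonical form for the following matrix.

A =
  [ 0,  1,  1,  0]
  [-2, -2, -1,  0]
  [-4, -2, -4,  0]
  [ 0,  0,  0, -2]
J_3(-2) ⊕ J_1(-2)

The characteristic polynomial is
  det(x·I − A) = x^4 + 8*x^3 + 24*x^2 + 32*x + 16 = (x + 2)^4

Eigenvalues and multiplicities (the geometric multiplicity of λ is n − rank(A − λI), which equals the number of Jordan blocks for λ):
  λ = -2: algebraic multiplicity = 4, geometric multiplicity = 2

Determining the block sizes for each eigenvalue:
  λ = -2: with am = 4 and gm = 2, the partition is not yet determined (e.g. several partitions of 4 into 2 parts exist). Let N = A − (-2)·I. Computing rank(N^1) = 2, rank(N^2) = 1, rank(N^3) = 0; the number of blocks of size ≥ j is rank(N^{j−1}) − rank(N^j), giving [2, 1, 1]. So we have 1 block(s) of size 3, 1 block(s) of size 1 → block sizes [3, 1]

Assembling the blocks gives a Jordan form
J =
  [-2,  1,  0,  0]
  [ 0, -2,  1,  0]
  [ 0,  0, -2,  0]
  [ 0,  0,  0, -2]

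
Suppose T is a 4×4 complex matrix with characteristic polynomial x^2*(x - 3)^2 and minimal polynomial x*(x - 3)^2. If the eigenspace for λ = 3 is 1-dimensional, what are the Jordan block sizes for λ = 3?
Block sizes for λ = 3: [2]

Step 1 — from the characteristic polynomial, algebraic multiplicity of λ = 3 is 2. From dim ker(T − (3)·I) = 1, there are exactly 1 Jordan blocks for λ = 3.
Step 2 — from the minimal polynomial, the factor (x − 3)^2 tells us the largest block for λ = 3 has size 2.
Step 3 — with total size 2, 1 blocks, and largest block 2, the block sizes (in nonincreasing order) are [2].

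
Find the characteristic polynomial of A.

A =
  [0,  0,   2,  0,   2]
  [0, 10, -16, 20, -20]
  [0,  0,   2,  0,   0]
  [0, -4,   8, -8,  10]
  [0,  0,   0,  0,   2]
x^5 - 6*x^4 + 12*x^3 - 8*x^2

Expanding det(x·I − A) (e.g. by cofactor expansion or by noting that A is similar to its Jordan form J, which has the same characteristic polynomial as A) gives
  χ_A(x) = x^5 - 6*x^4 + 12*x^3 - 8*x^2
which factors as x^2*(x - 2)^3. The eigenvalues (with algebraic multiplicities) are λ = 0 with multiplicity 2, λ = 2 with multiplicity 3.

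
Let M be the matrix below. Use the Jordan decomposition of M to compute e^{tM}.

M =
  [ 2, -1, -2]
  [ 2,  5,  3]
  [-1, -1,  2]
e^{tM} =
  [t^2*exp(3*t)/2 - t*exp(3*t) + exp(3*t), t^2*exp(3*t)/2 - t*exp(3*t), t^2*exp(3*t)/2 - 2*t*exp(3*t)]
  [-t^2*exp(3*t)/2 + 2*t*exp(3*t), -t^2*exp(3*t)/2 + 2*t*exp(3*t) + exp(3*t), -t^2*exp(3*t)/2 + 3*t*exp(3*t)]
  [-t*exp(3*t), -t*exp(3*t), -t*exp(3*t) + exp(3*t)]

Strategy: write M = P · J · P⁻¹ where J is a Jordan canonical form, so e^{tM} = P · e^{tJ} · P⁻¹, and e^{tJ} can be computed block-by-block.

M has Jordan form
J =
  [3, 1, 0]
  [0, 3, 1]
  [0, 0, 3]
(up to reordering of blocks).

Per-block formulas:
  For a 3×3 Jordan block J_3(3): exp(t · J_3(3)) = e^(3t)·(I + t·N + (t^2/2)·N^2), where N is the 3×3 nilpotent shift.

After assembling e^{tJ} and conjugating by P, we get:

e^{tM} =
  [t^2*exp(3*t)/2 - t*exp(3*t) + exp(3*t), t^2*exp(3*t)/2 - t*exp(3*t), t^2*exp(3*t)/2 - 2*t*exp(3*t)]
  [-t^2*exp(3*t)/2 + 2*t*exp(3*t), -t^2*exp(3*t)/2 + 2*t*exp(3*t) + exp(3*t), -t^2*exp(3*t)/2 + 3*t*exp(3*t)]
  [-t*exp(3*t), -t*exp(3*t), -t*exp(3*t) + exp(3*t)]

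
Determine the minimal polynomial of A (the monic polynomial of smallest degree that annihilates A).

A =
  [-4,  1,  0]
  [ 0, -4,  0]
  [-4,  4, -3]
x^3 + 11*x^2 + 40*x + 48

The characteristic polynomial is χ_A(x) = (x + 3)*(x + 4)^2, so the eigenvalues are known. The minimal polynomial is
  m_A(x) = Π_λ (x − λ)^{k_λ}
where k_λ is the size of the *largest* Jordan block for λ (equivalently, the smallest k with (A − λI)^k v = 0 for every generalised eigenvector v of λ).

  λ = -4: largest Jordan block has size 2, contributing (x + 4)^2
  λ = -3: largest Jordan block has size 1, contributing (x + 3)

So m_A(x) = (x + 3)*(x + 4)^2 = x^3 + 11*x^2 + 40*x + 48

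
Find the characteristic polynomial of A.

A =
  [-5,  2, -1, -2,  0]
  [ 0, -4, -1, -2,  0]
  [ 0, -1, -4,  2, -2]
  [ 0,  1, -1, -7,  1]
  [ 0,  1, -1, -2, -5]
x^5 + 25*x^4 + 250*x^3 + 1250*x^2 + 3125*x + 3125

Expanding det(x·I − A) (e.g. by cofactor expansion or by noting that A is similar to its Jordan form J, which has the same characteristic polynomial as A) gives
  χ_A(x) = x^5 + 25*x^4 + 250*x^3 + 1250*x^2 + 3125*x + 3125
which factors as (x + 5)^5. The eigenvalues (with algebraic multiplicities) are λ = -5 with multiplicity 5.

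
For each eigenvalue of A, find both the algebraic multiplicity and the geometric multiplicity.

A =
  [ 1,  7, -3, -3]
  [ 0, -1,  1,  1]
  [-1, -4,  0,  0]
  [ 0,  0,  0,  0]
λ = 0: alg = 4, geom = 2

Step 1 — factor the characteristic polynomial to read off the algebraic multiplicities:
  χ_A(x) = x^4

Step 2 — compute geometric multiplicities via the rank-nullity identity g(λ) = n − rank(A − λI):
  rank(A − (0)·I) = 2, so dim ker(A − (0)·I) = n − 2 = 2

Summary:
  λ = 0: algebraic multiplicity = 4, geometric multiplicity = 2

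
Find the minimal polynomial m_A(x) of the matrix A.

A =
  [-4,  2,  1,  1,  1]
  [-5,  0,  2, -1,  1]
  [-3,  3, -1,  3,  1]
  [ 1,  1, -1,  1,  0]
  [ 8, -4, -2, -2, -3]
x^4 + 6*x^3 + 13*x^2 + 12*x + 4

The characteristic polynomial is χ_A(x) = (x + 1)^3*(x + 2)^2, so the eigenvalues are known. The minimal polynomial is
  m_A(x) = Π_λ (x − λ)^{k_λ}
where k_λ is the size of the *largest* Jordan block for λ (equivalently, the smallest k with (A − λI)^k v = 0 for every generalised eigenvector v of λ).

  λ = -2: largest Jordan block has size 2, contributing (x + 2)^2
  λ = -1: largest Jordan block has size 2, contributing (x + 1)^2

So m_A(x) = (x + 1)^2*(x + 2)^2 = x^4 + 6*x^3 + 13*x^2 + 12*x + 4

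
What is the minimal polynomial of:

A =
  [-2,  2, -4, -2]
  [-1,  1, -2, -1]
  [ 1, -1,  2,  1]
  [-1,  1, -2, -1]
x^2

The characteristic polynomial is χ_A(x) = x^4, so the eigenvalues are known. The minimal polynomial is
  m_A(x) = Π_λ (x − λ)^{k_λ}
where k_λ is the size of the *largest* Jordan block for λ (equivalently, the smallest k with (A − λI)^k v = 0 for every generalised eigenvector v of λ).

  λ = 0: largest Jordan block has size 2, contributing (x − 0)^2

So m_A(x) = x^2 = x^2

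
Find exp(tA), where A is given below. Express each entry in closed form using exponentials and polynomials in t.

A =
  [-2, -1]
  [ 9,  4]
e^{tA} =
  [-3*t*exp(t) + exp(t), -t*exp(t)]
  [9*t*exp(t), 3*t*exp(t) + exp(t)]

Strategy: write A = P · J · P⁻¹ where J is a Jordan canonical form, so e^{tA} = P · e^{tJ} · P⁻¹, and e^{tJ} can be computed block-by-block.

A has Jordan form
J =
  [1, 1]
  [0, 1]
(up to reordering of blocks).

Per-block formulas:
  For a 2×2 Jordan block J_2(1): exp(t · J_2(1)) = e^(1t)·(I + t·N), where N is the 2×2 nilpotent shift.

After assembling e^{tJ} and conjugating by P, we get:

e^{tA} =
  [-3*t*exp(t) + exp(t), -t*exp(t)]
  [9*t*exp(t), 3*t*exp(t) + exp(t)]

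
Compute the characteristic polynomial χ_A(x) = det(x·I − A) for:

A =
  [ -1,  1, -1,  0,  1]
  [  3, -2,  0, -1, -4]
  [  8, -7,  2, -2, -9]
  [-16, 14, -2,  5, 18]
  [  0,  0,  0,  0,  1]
x^5 - 5*x^4 + 10*x^3 - 10*x^2 + 5*x - 1

Expanding det(x·I − A) (e.g. by cofactor expansion or by noting that A is similar to its Jordan form J, which has the same characteristic polynomial as A) gives
  χ_A(x) = x^5 - 5*x^4 + 10*x^3 - 10*x^2 + 5*x - 1
which factors as (x - 1)^5. The eigenvalues (with algebraic multiplicities) are λ = 1 with multiplicity 5.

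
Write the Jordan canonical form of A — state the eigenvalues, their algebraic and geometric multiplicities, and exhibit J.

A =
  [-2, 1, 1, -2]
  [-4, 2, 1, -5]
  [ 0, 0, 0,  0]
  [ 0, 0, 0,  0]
J_3(0) ⊕ J_1(0)

The characteristic polynomial is
  det(x·I − A) = x^4

Eigenvalues and multiplicities (the geometric multiplicity of λ is n − rank(A − λI), which equals the number of Jordan blocks for λ):
  λ = 0: algebraic multiplicity = 4, geometric multiplicity = 2

Determining the block sizes for each eigenvalue:
  λ = 0: with am = 4 and gm = 2, the partition is not yet determined (e.g. several partitions of 4 into 2 parts exist). Let N = A − (0)·I. Computing rank(N^1) = 2, rank(N^2) = 1, rank(N^3) = 0; the number of blocks of size ≥ j is rank(N^{j−1}) − rank(N^j), giving [2, 1, 1]. So we have 1 block(s) of size 3, 1 block(s) of size 1 → block sizes [3, 1]

Assembling the blocks gives a Jordan form
J =
  [0, 1, 0, 0]
  [0, 0, 1, 0]
  [0, 0, 0, 0]
  [0, 0, 0, 0]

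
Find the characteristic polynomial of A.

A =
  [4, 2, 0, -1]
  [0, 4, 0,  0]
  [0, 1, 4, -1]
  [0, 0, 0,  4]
x^4 - 16*x^3 + 96*x^2 - 256*x + 256

Expanding det(x·I − A) (e.g. by cofactor expansion or by noting that A is similar to its Jordan form J, which has the same characteristic polynomial as A) gives
  χ_A(x) = x^4 - 16*x^3 + 96*x^2 - 256*x + 256
which factors as (x - 4)^4. The eigenvalues (with algebraic multiplicities) are λ = 4 with multiplicity 4.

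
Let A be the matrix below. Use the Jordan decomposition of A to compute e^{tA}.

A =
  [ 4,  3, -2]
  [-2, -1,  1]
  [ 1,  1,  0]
e^{tA} =
  [t^2*exp(t)/2 + 3*t*exp(t) + exp(t), t^2*exp(t)/2 + 3*t*exp(t), -t^2*exp(t)/2 - 2*t*exp(t)]
  [-t^2*exp(t)/2 - 2*t*exp(t), -t^2*exp(t)/2 - 2*t*exp(t) + exp(t), t^2*exp(t)/2 + t*exp(t)]
  [t*exp(t), t*exp(t), -t*exp(t) + exp(t)]

Strategy: write A = P · J · P⁻¹ where J is a Jordan canonical form, so e^{tA} = P · e^{tJ} · P⁻¹, and e^{tJ} can be computed block-by-block.

A has Jordan form
J =
  [1, 1, 0]
  [0, 1, 1]
  [0, 0, 1]
(up to reordering of blocks).

Per-block formulas:
  For a 3×3 Jordan block J_3(1): exp(t · J_3(1)) = e^(1t)·(I + t·N + (t^2/2)·N^2), where N is the 3×3 nilpotent shift.

After assembling e^{tJ} and conjugating by P, we get:

e^{tA} =
  [t^2*exp(t)/2 + 3*t*exp(t) + exp(t), t^2*exp(t)/2 + 3*t*exp(t), -t^2*exp(t)/2 - 2*t*exp(t)]
  [-t^2*exp(t)/2 - 2*t*exp(t), -t^2*exp(t)/2 - 2*t*exp(t) + exp(t), t^2*exp(t)/2 + t*exp(t)]
  [t*exp(t), t*exp(t), -t*exp(t) + exp(t)]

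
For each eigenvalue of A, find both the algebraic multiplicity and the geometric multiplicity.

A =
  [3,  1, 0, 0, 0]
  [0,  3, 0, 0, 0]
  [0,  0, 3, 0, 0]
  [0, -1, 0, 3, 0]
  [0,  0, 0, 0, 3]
λ = 3: alg = 5, geom = 4

Step 1 — factor the characteristic polynomial to read off the algebraic multiplicities:
  χ_A(x) = (x - 3)^5

Step 2 — compute geometric multiplicities via the rank-nullity identity g(λ) = n − rank(A − λI):
  rank(A − (3)·I) = 1, so dim ker(A − (3)·I) = n − 1 = 4

Summary:
  λ = 3: algebraic multiplicity = 5, geometric multiplicity = 4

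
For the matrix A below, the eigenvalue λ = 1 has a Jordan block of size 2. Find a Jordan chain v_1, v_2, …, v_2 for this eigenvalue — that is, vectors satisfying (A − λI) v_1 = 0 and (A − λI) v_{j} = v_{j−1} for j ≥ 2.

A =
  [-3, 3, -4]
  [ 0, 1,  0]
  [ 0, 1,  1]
A Jordan chain for λ = 1 of length 2:
v_1 = (-1, 0, 1)ᵀ
v_2 = (1, 1, 0)ᵀ

Let N = A − (1)·I. We want v_2 with N^2 v_2 = 0 but N^1 v_2 ≠ 0; then v_{j-1} := N · v_j for j = 2, …, 2.

Pick v_2 = (1, 1, 0)ᵀ.
Then v_1 = N · v_2 = (-1, 0, 1)ᵀ.

Sanity check: (A − (1)·I) v_1 = (0, 0, 0)ᵀ = 0. ✓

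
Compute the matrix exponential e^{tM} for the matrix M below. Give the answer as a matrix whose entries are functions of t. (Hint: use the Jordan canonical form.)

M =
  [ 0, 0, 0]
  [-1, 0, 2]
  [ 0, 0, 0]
e^{tM} =
  [1, 0, 0]
  [-t, 1, 2*t]
  [0, 0, 1]

Strategy: write M = P · J · P⁻¹ where J is a Jordan canonical form, so e^{tM} = P · e^{tJ} · P⁻¹, and e^{tJ} can be computed block-by-block.

M has Jordan form
J =
  [0, 1, 0]
  [0, 0, 0]
  [0, 0, 0]
(up to reordering of blocks).

Per-block formulas:
  For a 2×2 Jordan block J_2(0): exp(t · J_2(0)) = e^(0t)·(I + t·N), where N is the 2×2 nilpotent shift.
  For a 1×1 block at λ = 0: exp(t · [0]) = [e^(0t)].

After assembling e^{tJ} and conjugating by P, we get:

e^{tM} =
  [1, 0, 0]
  [-t, 1, 2*t]
  [0, 0, 1]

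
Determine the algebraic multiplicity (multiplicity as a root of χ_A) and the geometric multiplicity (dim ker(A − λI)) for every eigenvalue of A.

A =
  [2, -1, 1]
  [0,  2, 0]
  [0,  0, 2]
λ = 2: alg = 3, geom = 2

Step 1 — factor the characteristic polynomial to read off the algebraic multiplicities:
  χ_A(x) = (x - 2)^3

Step 2 — compute geometric multiplicities via the rank-nullity identity g(λ) = n − rank(A − λI):
  rank(A − (2)·I) = 1, so dim ker(A − (2)·I) = n − 1 = 2

Summary:
  λ = 2: algebraic multiplicity = 3, geometric multiplicity = 2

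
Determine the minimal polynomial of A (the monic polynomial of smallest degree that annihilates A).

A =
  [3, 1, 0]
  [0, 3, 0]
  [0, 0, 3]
x^2 - 6*x + 9

The characteristic polynomial is χ_A(x) = (x - 3)^3, so the eigenvalues are known. The minimal polynomial is
  m_A(x) = Π_λ (x − λ)^{k_λ}
where k_λ is the size of the *largest* Jordan block for λ (equivalently, the smallest k with (A − λI)^k v = 0 for every generalised eigenvector v of λ).

  λ = 3: largest Jordan block has size 2, contributing (x − 3)^2

So m_A(x) = (x - 3)^2 = x^2 - 6*x + 9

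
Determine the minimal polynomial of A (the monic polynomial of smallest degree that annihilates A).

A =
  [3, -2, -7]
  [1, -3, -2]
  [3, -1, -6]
x^3 + 6*x^2 + 12*x + 8

The characteristic polynomial is χ_A(x) = (x + 2)^3, so the eigenvalues are known. The minimal polynomial is
  m_A(x) = Π_λ (x − λ)^{k_λ}
where k_λ is the size of the *largest* Jordan block for λ (equivalently, the smallest k with (A − λI)^k v = 0 for every generalised eigenvector v of λ).

  λ = -2: largest Jordan block has size 3, contributing (x + 2)^3

So m_A(x) = (x + 2)^3 = x^3 + 6*x^2 + 12*x + 8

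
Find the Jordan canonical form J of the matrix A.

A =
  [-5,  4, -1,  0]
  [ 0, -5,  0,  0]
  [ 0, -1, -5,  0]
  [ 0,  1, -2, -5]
J_3(-5) ⊕ J_1(-5)

The characteristic polynomial is
  det(x·I − A) = x^4 + 20*x^3 + 150*x^2 + 500*x + 625 = (x + 5)^4

Eigenvalues and multiplicities (the geometric multiplicity of λ is n − rank(A − λI), which equals the number of Jordan blocks for λ):
  λ = -5: algebraic multiplicity = 4, geometric multiplicity = 2

Determining the block sizes for each eigenvalue:
  λ = -5: with am = 4 and gm = 2, the partition is not yet determined (e.g. several partitions of 4 into 2 parts exist). Let N = A − (-5)·I. Computing rank(N^1) = 2, rank(N^2) = 1, rank(N^3) = 0; the number of blocks of size ≥ j is rank(N^{j−1}) − rank(N^j), giving [2, 1, 1]. So we have 1 block(s) of size 3, 1 block(s) of size 1 → block sizes [3, 1]

Assembling the blocks gives a Jordan form
J =
  [-5,  1,  0,  0]
  [ 0, -5,  1,  0]
  [ 0,  0, -5,  0]
  [ 0,  0,  0, -5]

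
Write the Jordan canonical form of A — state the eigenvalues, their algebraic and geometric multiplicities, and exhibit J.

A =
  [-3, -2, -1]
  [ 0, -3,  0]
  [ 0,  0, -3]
J_2(-3) ⊕ J_1(-3)

The characteristic polynomial is
  det(x·I − A) = x^3 + 9*x^2 + 27*x + 27 = (x + 3)^3

Eigenvalues and multiplicities (the geometric multiplicity of λ is n − rank(A − λI), which equals the number of Jordan blocks for λ):
  λ = -3: algebraic multiplicity = 3, geometric multiplicity = 2

Determining the block sizes for each eigenvalue:
  λ = -3: 2 blocks summing to 3 forces exactly one block of size 2 and the rest size 1 → block sizes [2, 1]

Assembling the blocks gives a Jordan form
J =
  [-3,  1,  0]
  [ 0, -3,  0]
  [ 0,  0, -3]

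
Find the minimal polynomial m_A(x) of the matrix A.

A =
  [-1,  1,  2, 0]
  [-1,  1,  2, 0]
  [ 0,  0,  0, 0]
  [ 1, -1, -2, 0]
x^2

The characteristic polynomial is χ_A(x) = x^4, so the eigenvalues are known. The minimal polynomial is
  m_A(x) = Π_λ (x − λ)^{k_λ}
where k_λ is the size of the *largest* Jordan block for λ (equivalently, the smallest k with (A − λI)^k v = 0 for every generalised eigenvector v of λ).

  λ = 0: largest Jordan block has size 2, contributing (x − 0)^2

So m_A(x) = x^2 = x^2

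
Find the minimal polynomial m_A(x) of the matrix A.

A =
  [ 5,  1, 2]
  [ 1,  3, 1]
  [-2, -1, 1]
x^3 - 9*x^2 + 27*x - 27

The characteristic polynomial is χ_A(x) = (x - 3)^3, so the eigenvalues are known. The minimal polynomial is
  m_A(x) = Π_λ (x − λ)^{k_λ}
where k_λ is the size of the *largest* Jordan block for λ (equivalently, the smallest k with (A − λI)^k v = 0 for every generalised eigenvector v of λ).

  λ = 3: largest Jordan block has size 3, contributing (x − 3)^3

So m_A(x) = (x - 3)^3 = x^3 - 9*x^2 + 27*x - 27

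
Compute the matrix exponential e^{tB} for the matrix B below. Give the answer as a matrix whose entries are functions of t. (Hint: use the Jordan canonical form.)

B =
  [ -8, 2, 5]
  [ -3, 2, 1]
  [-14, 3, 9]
e^{tB} =
  [5*t^2*exp(t)/2 - 9*t*exp(t) + exp(t), -t^2*exp(t)/2 + 2*t*exp(t), -3*t^2*exp(t)/2 + 5*t*exp(t)]
  [5*t^2*exp(t) - 3*t*exp(t), -t^2*exp(t) + t*exp(t) + exp(t), -3*t^2*exp(t) + t*exp(t)]
  [5*t^2*exp(t)/2 - 14*t*exp(t), -t^2*exp(t)/2 + 3*t*exp(t), -3*t^2*exp(t)/2 + 8*t*exp(t) + exp(t)]

Strategy: write B = P · J · P⁻¹ where J is a Jordan canonical form, so e^{tB} = P · e^{tJ} · P⁻¹, and e^{tJ} can be computed block-by-block.

B has Jordan form
J =
  [1, 1, 0]
  [0, 1, 1]
  [0, 0, 1]
(up to reordering of blocks).

Per-block formulas:
  For a 3×3 Jordan block J_3(1): exp(t · J_3(1)) = e^(1t)·(I + t·N + (t^2/2)·N^2), where N is the 3×3 nilpotent shift.

After assembling e^{tJ} and conjugating by P, we get:

e^{tB} =
  [5*t^2*exp(t)/2 - 9*t*exp(t) + exp(t), -t^2*exp(t)/2 + 2*t*exp(t), -3*t^2*exp(t)/2 + 5*t*exp(t)]
  [5*t^2*exp(t) - 3*t*exp(t), -t^2*exp(t) + t*exp(t) + exp(t), -3*t^2*exp(t) + t*exp(t)]
  [5*t^2*exp(t)/2 - 14*t*exp(t), -t^2*exp(t)/2 + 3*t*exp(t), -3*t^2*exp(t)/2 + 8*t*exp(t) + exp(t)]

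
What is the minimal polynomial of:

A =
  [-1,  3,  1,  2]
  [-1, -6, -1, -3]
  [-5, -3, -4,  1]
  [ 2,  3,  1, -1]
x^2 + 6*x + 9

The characteristic polynomial is χ_A(x) = (x + 3)^4, so the eigenvalues are known. The minimal polynomial is
  m_A(x) = Π_λ (x − λ)^{k_λ}
where k_λ is the size of the *largest* Jordan block for λ (equivalently, the smallest k with (A − λI)^k v = 0 for every generalised eigenvector v of λ).

  λ = -3: largest Jordan block has size 2, contributing (x + 3)^2

So m_A(x) = (x + 3)^2 = x^2 + 6*x + 9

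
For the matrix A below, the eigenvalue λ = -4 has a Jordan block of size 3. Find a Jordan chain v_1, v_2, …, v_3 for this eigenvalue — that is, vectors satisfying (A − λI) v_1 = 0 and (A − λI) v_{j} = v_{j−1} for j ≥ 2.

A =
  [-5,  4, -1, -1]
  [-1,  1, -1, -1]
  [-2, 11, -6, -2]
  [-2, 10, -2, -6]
A Jordan chain for λ = -4 of length 3:
v_1 = (1, 0, -1, 0)ᵀ
v_2 = (-1, -1, -2, -2)ᵀ
v_3 = (1, 0, 0, 0)ᵀ

Let N = A − (-4)·I. We want v_3 with N^3 v_3 = 0 but N^2 v_3 ≠ 0; then v_{j-1} := N · v_j for j = 3, …, 2.

Pick v_3 = (1, 0, 0, 0)ᵀ.
Then v_2 = N · v_3 = (-1, -1, -2, -2)ᵀ.
Then v_1 = N · v_2 = (1, 0, -1, 0)ᵀ.

Sanity check: (A − (-4)·I) v_1 = (0, 0, 0, 0)ᵀ = 0. ✓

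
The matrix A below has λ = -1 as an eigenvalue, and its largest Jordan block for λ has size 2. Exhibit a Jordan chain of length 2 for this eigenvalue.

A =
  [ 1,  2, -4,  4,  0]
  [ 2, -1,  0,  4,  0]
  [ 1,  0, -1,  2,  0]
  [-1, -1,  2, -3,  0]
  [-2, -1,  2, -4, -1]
A Jordan chain for λ = -1 of length 2:
v_1 = (2, 2, 1, -1, -2)ᵀ
v_2 = (1, 0, 0, 0, 0)ᵀ

Let N = A − (-1)·I. We want v_2 with N^2 v_2 = 0 but N^1 v_2 ≠ 0; then v_{j-1} := N · v_j for j = 2, …, 2.

Pick v_2 = (1, 0, 0, 0, 0)ᵀ.
Then v_1 = N · v_2 = (2, 2, 1, -1, -2)ᵀ.

Sanity check: (A − (-1)·I) v_1 = (0, 0, 0, 0, 0)ᵀ = 0. ✓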